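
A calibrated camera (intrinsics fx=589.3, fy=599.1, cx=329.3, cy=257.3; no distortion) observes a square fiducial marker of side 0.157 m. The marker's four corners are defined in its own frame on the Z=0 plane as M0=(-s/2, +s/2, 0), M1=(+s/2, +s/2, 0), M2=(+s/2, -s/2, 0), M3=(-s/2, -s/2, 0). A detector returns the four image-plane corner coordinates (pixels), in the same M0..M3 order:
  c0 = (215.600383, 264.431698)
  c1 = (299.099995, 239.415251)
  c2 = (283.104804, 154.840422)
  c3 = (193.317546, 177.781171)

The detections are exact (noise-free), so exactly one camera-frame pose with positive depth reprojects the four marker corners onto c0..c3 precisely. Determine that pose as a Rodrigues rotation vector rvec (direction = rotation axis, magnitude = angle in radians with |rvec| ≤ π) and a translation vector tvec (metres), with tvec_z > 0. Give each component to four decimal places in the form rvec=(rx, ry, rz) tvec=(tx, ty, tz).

rvec=(0.3957, -0.3357, -0.2307) tvec=(-0.1394, -0.0804, 1.0232)

Intrinsics K: fx=589.3, fy=599.1, cx=329.3, cy=257.3
Marker side s = 0.157 m; corners in marker frame (Z=0):
  M0 = (-0.0785, +0.0785, 0)
  M1 = (+0.0785, +0.0785, 0)
  M2 = (+0.0785, -0.0785, 0)
  M3 = (-0.0785, -0.0785, 0)
Detected image corners:
  c0 = (215.600383, 264.431698) px
  c1 = (299.099995, 239.415251) px
  c2 = (283.104804, 154.840422) px
  c3 = (193.317546, 177.781171) px
Planar DLT: solve 8×8 A·h = b for H (H[2,2]=1):
  H  [+617.47907 +221.38169 +248.99273]
  H  [-97.03198 +629.47441 +210.22028]
  H  [+0.26735 +0.40317 +1.00000]
B = K⁻¹H; ‖b₁‖=0.977369, ‖b₂‖=0.977369; λ = 2/(‖b₁‖+‖b₂‖) = 1.023155, sign → tz>0 ⇒ λ=+1.023155
r₁ = λ·B[:,0] = (+0.91923,-0.28319,+0.27354); r₂ = λ·B[:,1] = (+0.15386,+0.89787,+0.41250)
r₃ = r₁×r₂ = (-0.36242,-0.33710,+0.86892); SVD([r₁ r₂ r₃]) → R = UVᵀ:
  R  [+0.91923 +0.15386 -0.36242]
  R  [-0.28319 +0.89787 -0.33710]
  R  [+0.27354 +0.41250 +0.86892]
t = (-0.13943, -0.08040, +1.02316) m
tr R = 2.686012; θ = arccos((tr R − 1)/2) = 0.567949 rad = 32.541°
axis k = ((R−Rᵀ)₃₂, (R−Rᵀ)₁₃, (R−Rᵀ)₂₁) / (2 sinθ) = (+0.696781, -0.591146, -0.406256)
rvec = θ·k = (+0.395736, -0.335740, -0.230732)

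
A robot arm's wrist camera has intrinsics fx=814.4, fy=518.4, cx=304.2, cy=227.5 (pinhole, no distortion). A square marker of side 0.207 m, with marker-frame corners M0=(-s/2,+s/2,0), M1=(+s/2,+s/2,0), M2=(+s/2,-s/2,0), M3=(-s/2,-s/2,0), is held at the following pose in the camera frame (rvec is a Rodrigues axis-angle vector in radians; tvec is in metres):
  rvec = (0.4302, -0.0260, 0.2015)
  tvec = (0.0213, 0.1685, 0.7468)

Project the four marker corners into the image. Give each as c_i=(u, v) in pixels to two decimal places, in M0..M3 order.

c0=(199.33, 387.20) c1=(408.57, 409.79) c2=(468.35, 297.45) c3=(234.75, 269.84)

Intrinsics K: fx=814.4, fy=518.4, cx=304.2, cy=227.5
Marker side s = 0.207 m; corners in marker frame (Z=0):
  M0 = (-0.1035, +0.1035, 0)
  M1 = (+0.1035, +0.1035, 0)
  M2 = (+0.1035, -0.1035, 0)
  M3 = (-0.1035, -0.1035, 0)
rvec = (0.4302, -0.0260, 0.2015), |rvec| = θ = 0.47576 rad = 27.259°
Rodrigues: sinθ=0.45802, 1−cosθ=0.11106; R = I + sinθ·[k]× + (1−cosθ)·[k]×²:
    [+0.97975 -0.19947 +0.01750]
    [+0.18850 +0.88928 -0.41672]
    [+0.06756 +0.41158 +0.90886]
t = (0.0213, 0.1685, 0.7468) m
M0: Pc = R·M0+t = (-0.10075, +0.24103, +0.78241); u = 814.4·(-0.10075)/0.78241 + 304.2 = 199.3310, v = 518.4·(+0.24103)/0.78241 + 227.5 = 387.2000
M1: Pc = R·M1+t = (+0.10206, +0.28005, +0.79639); u = 814.4·(+0.10206)/0.79639 + 304.2 = 408.5663, v = 518.4·(+0.28005)/0.79639 + 227.5 = 409.7942
M2: Pc = R·M2+t = (+0.14335, +0.09597, +0.71119); u = 814.4·(+0.14335)/0.71119 + 304.2 = 468.3516, v = 518.4·(+0.09597)/0.71119 + 227.5 = 297.4535
M3: Pc = R·M3+t = (-0.05946, +0.05695, +0.69721); u = 814.4·(-0.05946)/0.69721 + 304.2 = 234.7473, v = 518.4·(+0.05695)/0.69721 + 227.5 = 269.8449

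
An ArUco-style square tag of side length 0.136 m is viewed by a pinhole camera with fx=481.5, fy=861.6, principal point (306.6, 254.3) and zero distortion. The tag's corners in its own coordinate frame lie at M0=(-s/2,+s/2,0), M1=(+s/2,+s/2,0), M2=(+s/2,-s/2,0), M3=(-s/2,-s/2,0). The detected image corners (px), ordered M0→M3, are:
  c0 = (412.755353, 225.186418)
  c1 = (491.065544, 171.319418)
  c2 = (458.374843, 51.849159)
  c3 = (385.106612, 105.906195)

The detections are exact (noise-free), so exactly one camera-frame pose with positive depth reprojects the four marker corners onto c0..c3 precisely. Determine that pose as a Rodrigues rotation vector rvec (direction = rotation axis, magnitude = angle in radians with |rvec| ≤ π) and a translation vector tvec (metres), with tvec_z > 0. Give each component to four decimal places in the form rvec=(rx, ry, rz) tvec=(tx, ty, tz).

Intrinsics K: fx=481.5, fy=861.6, cx=306.6, cy=254.3
Marker side s = 0.136 m; corners in marker frame (Z=0):
  M0 = (-0.0680, +0.0680, 0)
  M1 = (+0.0680, +0.0680, 0)
  M2 = (+0.0680, -0.0680, 0)
  M3 = (-0.0680, -0.0680, 0)
Detected image corners:
  c0 = (412.755353, 225.186418) px
  c1 = (491.065544, 171.319418) px
  c2 = (458.374843, 51.849159) px
  c3 = (385.106612, 105.906195) px
Planar DLT: solve 8×8 A·h = b for H (H[2,2]=1):
  H  [+470.56227 +42.22030 +435.89593]
  H  [-424.14055 +820.85275 +137.26073]
  H  [-0.19732 -0.41062 +1.00000]
B = K⁻¹H; ‖b₁‖=1.201570, ‖b₂‖=1.201570; λ = 2/(‖b₁‖+‖b₂‖) = 0.832245, sign → tz>0 ⇒ λ=+0.832245
r₁ = λ·B[:,0] = (+0.91791,-0.36122,-0.16422); r₂ = λ·B[:,1] = (+0.29058,+0.89375,-0.34173)
r₃ = r₁×r₂ = (+0.27021,+0.26596,+0.92534); SVD([r₁ r₂ r₃]) → R = UVᵀ:
  R  [+0.91791 +0.29058 +0.27021]
  R  [-0.36122 +0.89375 +0.26596]
  R  [-0.16422 -0.34173 +0.92534]
t = (+0.22348, -0.11305, +0.83224) m
tr R = 2.736992; θ = arccos((tr R − 1)/2) = 0.518636 rad = 29.716°
axis k = ((R−Rᵀ)₃₂, (R−Rᵀ)₁₃, (R−Rᵀ)₂₁) / (2 sinθ) = (-0.612969, +0.438199, -0.657458)
rvec = θ·k = (-0.317908, +0.227266, -0.340981)

rvec=(-0.3179, 0.2273, -0.3410) tvec=(0.2235, -0.1131, 0.8322)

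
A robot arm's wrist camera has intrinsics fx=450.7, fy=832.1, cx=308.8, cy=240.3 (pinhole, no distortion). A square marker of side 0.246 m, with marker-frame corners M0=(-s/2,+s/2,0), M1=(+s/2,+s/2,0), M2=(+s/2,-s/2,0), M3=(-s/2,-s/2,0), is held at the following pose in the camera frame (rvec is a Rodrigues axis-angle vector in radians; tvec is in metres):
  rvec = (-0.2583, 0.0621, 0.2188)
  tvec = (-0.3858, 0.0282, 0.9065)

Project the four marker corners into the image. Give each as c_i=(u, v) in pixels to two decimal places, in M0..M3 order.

c0=(38.00, 351.75) c1=(156.02, 403.43) c2=(192.66, 184.21) c3=(81.35, 140.89)

Intrinsics K: fx=450.7, fy=832.1, cx=308.8, cy=240.3
Marker side s = 0.246 m; corners in marker frame (Z=0):
  M0 = (-0.1230, +0.1230, 0)
  M1 = (+0.1230, +0.1230, 0)
  M2 = (+0.1230, -0.1230, 0)
  M3 = (-0.1230, -0.1230, 0)
rvec = (-0.2583, 0.0621, 0.2188), |rvec| = θ = 0.34416 rad = 19.719°
Rodrigues: sinθ=0.33741, 1−cosθ=0.05864; R = I + sinθ·[k]× + (1−cosθ)·[k]×²:
    [+0.97439 -0.22245 +0.03290]
    [+0.20656 +0.94327 +0.25996]
    [-0.08886 -0.24650 +0.96506]
t = (-0.3858, 0.0282, 0.9065) m
M0: Pc = R·M0+t = (-0.53301, +0.11881, +0.88711); u = 450.7·(-0.53301)/0.88711 + 308.8 = 38.0015, v = 832.1·(+0.11881)/0.88711 + 240.3 = 351.7467
M1: Pc = R·M1+t = (-0.29331, +0.16963, +0.86525); u = 450.7·(-0.29331)/0.86525 + 308.8 = 156.0172, v = 832.1·(+0.16963)/0.86525 + 240.3 = 403.4304
M2: Pc = R·M2+t = (-0.23859, -0.06241, +0.92589); u = 450.7·(-0.23859)/0.92589 + 308.8 = 192.6608, v = 832.1·(-0.06241)/0.92589 + 240.3 = 184.2080
M3: Pc = R·M3+t = (-0.47829, -0.11323, +0.94775); u = 450.7·(-0.47829)/0.94775 + 308.8 = 81.3510, v = 832.1·(-0.11323)/0.94775 + 240.3 = 140.8876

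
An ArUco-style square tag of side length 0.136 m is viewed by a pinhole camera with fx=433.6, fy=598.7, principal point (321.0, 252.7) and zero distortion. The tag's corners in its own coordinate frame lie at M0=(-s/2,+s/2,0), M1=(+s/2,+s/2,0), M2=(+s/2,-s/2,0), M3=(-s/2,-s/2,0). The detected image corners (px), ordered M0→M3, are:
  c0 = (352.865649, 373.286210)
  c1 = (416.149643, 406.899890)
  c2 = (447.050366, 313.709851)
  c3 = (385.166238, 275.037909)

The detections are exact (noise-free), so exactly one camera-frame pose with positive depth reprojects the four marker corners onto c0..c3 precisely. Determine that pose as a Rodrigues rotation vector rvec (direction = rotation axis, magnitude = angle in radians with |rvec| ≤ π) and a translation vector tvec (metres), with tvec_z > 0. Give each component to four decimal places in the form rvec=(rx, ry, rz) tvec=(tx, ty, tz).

Intrinsics K: fx=433.6, fy=598.7, cx=321.0, cy=252.7
Marker side s = 0.136 m; corners in marker frame (Z=0):
  M0 = (-0.0680, +0.0680, 0)
  M1 = (+0.0680, +0.0680, 0)
  M2 = (+0.0680, -0.0680, 0)
  M3 = (-0.0680, -0.0680, 0)
Detected image corners:
  c0 = (352.865649, 373.286210) px
  c1 = (416.149643, 406.899890) px
  c2 = (447.050366, 313.709851) px
  c3 = (385.166238, 275.037909) px
Planar DLT: solve 8×8 A·h = b for H (H[2,2]=1):
  H  [+611.70379 -221.55756 +401.08474]
  H  [+395.25846 +712.45891 +342.78532]
  H  [+0.37850 +0.02665 +1.00000]
B = K⁻¹H; ‖b₁‖=1.292994, ‖b₂‖=1.292994; λ = 2/(‖b₁‖+‖b₂‖) = 0.773399, sign → tz>0 ⇒ λ=+0.773399
r₁ = λ·B[:,0] = (+0.87436,+0.38704,+0.29273); r₂ = λ·B[:,1] = (-0.41044,+0.91165,+0.02061)
r₃ = r₁×r₂ = (-0.25889,-0.13817,+0.95597); SVD([r₁ r₂ r₃]) → R = UVᵀ:
  R  [+0.87436 -0.41044 -0.25889]
  R  [+0.38704 +0.91165 -0.13817]
  R  [+0.29273 +0.02061 +0.95597]
t = (+0.14284, +0.11637, +0.77340) m
tr R = 2.741988; θ = arccos((tr R − 1)/2) = 0.513575 rad = 29.426°
axis k = ((R−Rᵀ)₃₂, (R−Rᵀ)₁₃, (R−Rᵀ)₂₁) / (2 sinθ) = (+0.161595, -0.561403, +0.811612)
rvec = θ·k = (+0.082991, -0.288322, +0.416823)

rvec=(0.0830, -0.2883, 0.4168) tvec=(0.1428, 0.1164, 0.7734)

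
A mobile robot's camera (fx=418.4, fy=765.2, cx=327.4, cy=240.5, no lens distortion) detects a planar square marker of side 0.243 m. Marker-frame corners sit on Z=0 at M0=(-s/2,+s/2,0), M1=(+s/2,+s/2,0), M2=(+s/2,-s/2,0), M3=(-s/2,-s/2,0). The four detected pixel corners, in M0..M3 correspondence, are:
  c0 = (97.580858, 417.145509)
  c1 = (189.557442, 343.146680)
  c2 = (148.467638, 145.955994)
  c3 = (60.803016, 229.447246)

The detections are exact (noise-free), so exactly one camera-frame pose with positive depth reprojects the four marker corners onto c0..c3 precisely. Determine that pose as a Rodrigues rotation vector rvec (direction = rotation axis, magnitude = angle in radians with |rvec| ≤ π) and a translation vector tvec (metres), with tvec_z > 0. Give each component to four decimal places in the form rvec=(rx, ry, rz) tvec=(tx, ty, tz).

Intrinsics K: fx=418.4, fy=765.2, cx=327.4, cy=240.5
Marker side s = 0.243 m; corners in marker frame (Z=0):
  M0 = (-0.1215, +0.1215, 0)
  M1 = (+0.1215, +0.1215, 0)
  M2 = (+0.1215, -0.1215, 0)
  M3 = (-0.1215, -0.1215, 0)
Detected image corners:
  c0 = (97.580858, 417.145509) px
  c1 = (189.557442, 343.146680) px
  c2 = (148.467638, 145.955994) px
  c3 = (60.803016, 229.447246) px
Planar DLT: solve 8×8 A·h = b for H (H[2,2]=1):
  H  [+339.61496 +148.41215 +122.56672]
  H  [-392.71889 +764.95736 +283.98905]
  H  [-0.24107 -0.09306 +1.00000]
B = K⁻¹H; ‖b₁‖=1.118102, ‖b₂‖=1.118102; λ = 2/(‖b₁‖+‖b₂‖) = 0.894373, sign → tz>0 ⇒ λ=+0.894373
r₁ = λ·B[:,0] = (+0.89467,-0.39125,-0.21560); r₂ = λ·B[:,1] = (+0.38238,+0.92025,-0.08323)
r₃ = r₁×r₂ = (+0.23097,-0.00797,+0.97293); SVD([r₁ r₂ r₃]) → R = UVᵀ:
  R  [+0.89467 +0.38238 +0.23097]
  R  [-0.39125 +0.92025 -0.00797]
  R  [-0.21560 -0.08323 +0.97293]
t = (-0.43785, +0.05083, +0.89437) m
tr R = 2.787849; θ = arccos((tr R − 1)/2) = 0.464770 rad = 26.629°
axis k = ((R−Rᵀ)₃₂, (R−Rᵀ)₁₃, (R−Rᵀ)₂₁) / (2 sinθ) = (-0.083954, +0.498170, -0.863005)
rvec = θ·k = (-0.039020, +0.231535, -0.401099)

rvec=(-0.0390, 0.2315, -0.4011) tvec=(-0.4379, 0.0508, 0.8944)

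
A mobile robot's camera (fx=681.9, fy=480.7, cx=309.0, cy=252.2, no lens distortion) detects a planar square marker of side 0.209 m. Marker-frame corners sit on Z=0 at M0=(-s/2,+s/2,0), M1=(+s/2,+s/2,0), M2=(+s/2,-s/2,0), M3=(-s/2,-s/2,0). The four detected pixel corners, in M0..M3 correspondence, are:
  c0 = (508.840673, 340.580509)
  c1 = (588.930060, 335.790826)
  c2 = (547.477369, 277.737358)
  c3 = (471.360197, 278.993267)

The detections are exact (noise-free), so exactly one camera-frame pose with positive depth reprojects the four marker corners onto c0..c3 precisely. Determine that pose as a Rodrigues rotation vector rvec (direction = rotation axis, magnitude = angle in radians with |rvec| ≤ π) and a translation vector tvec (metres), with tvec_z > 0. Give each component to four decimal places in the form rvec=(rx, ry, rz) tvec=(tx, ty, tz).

Intrinsics K: fx=681.9, fy=480.7, cx=309.0, cy=252.2
Marker side s = 0.209 m; corners in marker frame (Z=0):
  M0 = (-0.1045, +0.1045, 0)
  M1 = (+0.1045, +0.1045, 0)
  M2 = (+0.1045, -0.1045, 0)
  M3 = (-0.1045, -0.1045, 0)
Detected image corners:
  c0 = (508.840673, 340.580509) px
  c1 = (588.930060, 335.790826) px
  c2 = (547.477369, 277.737358) px
  c3 = (471.360197, 278.993267) px
Planar DLT: solve 8×8 A·h = b for H (H[2,2]=1):
  H  [+512.82040 -10.15616 +529.45138]
  H  [+67.13674 +169.90715 +307.05690]
  H  [+0.26362 -0.37655 +1.00000]
B = K⁻¹H; ‖b₁‖=0.685321, ‖b₂‖=0.685321; λ = 2/(‖b₁‖+‖b₂‖) = 1.459170, sign → tz>0 ⇒ λ=+1.459170
r₁ = λ·B[:,0] = (+0.92305,+0.00198,+0.38466); r₂ = λ·B[:,1] = (+0.22725,+0.80403,-0.54945)
r₃ = r₁×r₂ = (-0.31037,+0.59459,+0.74171); SVD([r₁ r₂ r₃]) → R = UVᵀ:
  R  [+0.92305 +0.22725 -0.31037]
  R  [+0.00198 +0.80403 +0.59459]
  R  [+0.38466 -0.54945 +0.74171]
t = (+0.47173, +0.16652, +1.45917) m
tr R = 2.468791; θ = arccos((tr R − 1)/2) = 0.746021 rad = 42.744°
axis k = ((R−Rᵀ)₃₂, (R−Rᵀ)₁₃, (R−Rᵀ)₂₁) / (2 sinθ) = (-0.842793, -0.512016, -0.165952)
rvec = θ·k = (-0.628741, -0.381974, -0.123804)

rvec=(-0.6287, -0.3820, -0.1238) tvec=(0.4717, 0.1665, 1.4592)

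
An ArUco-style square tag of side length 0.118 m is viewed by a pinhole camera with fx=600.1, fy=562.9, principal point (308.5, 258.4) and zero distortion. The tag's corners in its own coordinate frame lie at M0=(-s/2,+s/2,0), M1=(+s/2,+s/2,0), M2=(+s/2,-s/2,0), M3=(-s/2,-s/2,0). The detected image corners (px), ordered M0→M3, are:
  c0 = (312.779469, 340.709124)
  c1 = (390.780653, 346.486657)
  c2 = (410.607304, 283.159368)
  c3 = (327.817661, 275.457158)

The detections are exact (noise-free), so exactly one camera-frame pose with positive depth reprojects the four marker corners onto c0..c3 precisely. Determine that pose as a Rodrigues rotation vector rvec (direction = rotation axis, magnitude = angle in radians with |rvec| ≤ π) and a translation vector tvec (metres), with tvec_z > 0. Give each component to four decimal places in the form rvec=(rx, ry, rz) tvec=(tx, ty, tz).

Intrinsics K: fx=600.1, fy=562.9, cx=308.5, cy=258.4
Marker side s = 0.118 m; corners in marker frame (Z=0):
  M0 = (-0.0590, +0.0590, 0)
  M1 = (+0.0590, +0.0590, 0)
  M2 = (+0.0590, -0.0590, 0)
  M3 = (-0.0590, -0.0590, 0)
Detected image corners:
  c0 = (312.779469, 340.709124) px
  c1 = (390.780653, 346.486657) px
  c2 = (410.607304, 283.159368) px
  c3 = (327.817661, 275.457158) px
Planar DLT: solve 8×8 A·h = b for H (H[2,2]=1):
  H  [+751.43764 +49.34223 +360.68043]
  H  [+118.00139 +715.19982 +312.53014]
  H  [+0.19633 +0.54733 +1.00000]
B = K⁻¹H; ‖b₁‖=1.173977, ‖b₂‖=1.173977; λ = 2/(‖b₁‖+‖b₂‖) = 0.851805, sign → tz>0 ⇒ λ=+0.851805
r₁ = λ·B[:,0] = (+0.98065,+0.10180,+0.16723); r₂ = λ·B[:,1] = (-0.16963,+0.86825,+0.46622)
r₃ = r₁×r₂ = (-0.09774,-0.48556,+0.86872); SVD([r₁ r₂ r₃]) → R = UVᵀ:
  R  [+0.98065 -0.16963 -0.09774]
  R  [+0.10180 +0.86825 -0.48556]
  R  [+0.16723 +0.46622 +0.86872]
t = (+0.07407, +0.08191, +0.85181) m
tr R = 2.717623; θ = arccos((tr R − 1)/2) = 0.537851 rad = 30.817°
axis k = ((R−Rᵀ)₃₂, (R−Rᵀ)₁₃, (R−Rᵀ)₂₁) / (2 sinθ) = (+0.928943, -0.258619, +0.264918)
rvec = θ·k = (+0.499633, -0.139098, +0.142487)

rvec=(0.4996, -0.1391, 0.1425) tvec=(0.0741, 0.0819, 0.8518)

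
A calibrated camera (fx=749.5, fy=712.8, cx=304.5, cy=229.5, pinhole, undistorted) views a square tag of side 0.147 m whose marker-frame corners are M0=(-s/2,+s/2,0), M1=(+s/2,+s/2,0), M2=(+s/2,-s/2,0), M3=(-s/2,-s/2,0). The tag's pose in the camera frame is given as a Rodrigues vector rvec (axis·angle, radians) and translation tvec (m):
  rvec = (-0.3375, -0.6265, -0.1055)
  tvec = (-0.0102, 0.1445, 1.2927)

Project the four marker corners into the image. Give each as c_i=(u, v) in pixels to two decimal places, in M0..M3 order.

Intrinsics K: fx=749.5, fy=712.8, cx=304.5, cy=229.5
Marker side s = 0.147 m; corners in marker frame (Z=0):
  M0 = (-0.0735, +0.0735, 0)
  M1 = (+0.0735, +0.0735, 0)
  M2 = (+0.0735, -0.0735, 0)
  M3 = (-0.0735, -0.0735, 0)
rvec = (-0.3375, -0.6265, -0.1055), |rvec| = θ = 0.71940 rad = 41.219°
Rodrigues: sinθ=0.65893, 1−cosθ=0.24780; R = I + sinθ·[k]× + (1−cosθ)·[k]×²:
    [+0.80674 +0.19787 -0.55679]
    [+0.00461 +0.94013 +0.34078]
    [+0.59089 -0.27749 +0.75753]
t = (-0.0102, 0.1445, 1.2927) m
M0: Pc = R·M0+t = (-0.05495, +0.21326, +1.22887); u = 749.5·(-0.05495)/1.22887 + 304.5 = 270.9846, v = 712.8·(+0.21326)/1.22887 + 229.5 = 353.2006
M1: Pc = R·M1+t = (+0.06364, +0.21394, +1.31574); u = 749.5·(+0.06364)/1.31574 + 304.5 = 340.7515, v = 712.8·(+0.21394)/1.31574 + 229.5 = 345.4012
M2: Pc = R·M2+t = (+0.03455, +0.07574, +1.35653); u = 749.5·(+0.03455)/1.35653 + 304.5 = 323.5903, v = 712.8·(+0.07574)/1.35653 + 229.5 = 269.2978
M3: Pc = R·M3+t = (-0.08404, +0.07506, +1.26966); u = 749.5·(-0.08404)/1.26966 + 304.5 = 254.8907, v = 712.8·(+0.07506)/1.26966 + 229.5 = 271.6402

c0=(270.98, 353.20) c1=(340.75, 345.40) c2=(323.59, 269.30) c3=(254.89, 271.64)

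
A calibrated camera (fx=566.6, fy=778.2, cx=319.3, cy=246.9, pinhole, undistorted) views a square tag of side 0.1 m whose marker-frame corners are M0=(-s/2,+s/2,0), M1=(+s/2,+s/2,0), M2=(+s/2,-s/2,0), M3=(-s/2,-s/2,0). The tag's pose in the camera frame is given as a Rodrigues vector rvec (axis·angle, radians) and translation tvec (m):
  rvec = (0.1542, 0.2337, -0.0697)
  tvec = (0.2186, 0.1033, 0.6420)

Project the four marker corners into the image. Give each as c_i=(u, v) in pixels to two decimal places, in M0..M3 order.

c0=(468.80, 429.54) c1=(560.60, 430.09) c2=(558.30, 311.19) c3=(464.54, 314.96)

Intrinsics K: fx=566.6, fy=778.2, cx=319.3, cy=246.9
Marker side s = 0.1 m; corners in marker frame (Z=0):
  M0 = (-0.0500, +0.0500, 0)
  M1 = (+0.0500, +0.0500, 0)
  M2 = (+0.0500, -0.0500, 0)
  M3 = (-0.0500, -0.0500, 0)
rvec = (0.1542, 0.2337, -0.0697), |rvec| = θ = 0.28853 rad = 16.532°
Rodrigues: sinθ=0.28455, 1−cosθ=0.04134; R = I + sinθ·[k]× + (1−cosθ)·[k]×²:
    [+0.97047 +0.08663 +0.22513]
    [-0.05084 +0.98578 -0.16016]
    [-0.23581 +0.14398 +0.96107]
t = (0.2186, 0.1033, 0.6420) m
M0: Pc = R·M0+t = (+0.17441, +0.15513, +0.66099); u = 566.6·(+0.17441)/0.66099 + 319.3 = 468.8026, v = 778.2·(+0.15513)/0.66099 + 246.9 = 429.5400
M1: Pc = R·M1+t = (+0.27145, +0.15005, +0.63741); u = 566.6·(+0.27145)/0.63741 + 319.3 = 560.5995, v = 778.2·(+0.15005)/0.63741 + 246.9 = 430.0894
M2: Pc = R·M2+t = (+0.26279, +0.05147, +0.62301); u = 566.6·(+0.26279)/0.62301 + 319.3 = 558.2974, v = 778.2·(+0.05147)/0.62301 + 246.9 = 311.1894
M3: Pc = R·M3+t = (+0.16575, +0.05655, +0.64659); u = 566.6·(+0.16575)/0.64659 + 319.3 = 464.5403, v = 778.2·(+0.05655)/0.64659 + 246.9 = 314.9641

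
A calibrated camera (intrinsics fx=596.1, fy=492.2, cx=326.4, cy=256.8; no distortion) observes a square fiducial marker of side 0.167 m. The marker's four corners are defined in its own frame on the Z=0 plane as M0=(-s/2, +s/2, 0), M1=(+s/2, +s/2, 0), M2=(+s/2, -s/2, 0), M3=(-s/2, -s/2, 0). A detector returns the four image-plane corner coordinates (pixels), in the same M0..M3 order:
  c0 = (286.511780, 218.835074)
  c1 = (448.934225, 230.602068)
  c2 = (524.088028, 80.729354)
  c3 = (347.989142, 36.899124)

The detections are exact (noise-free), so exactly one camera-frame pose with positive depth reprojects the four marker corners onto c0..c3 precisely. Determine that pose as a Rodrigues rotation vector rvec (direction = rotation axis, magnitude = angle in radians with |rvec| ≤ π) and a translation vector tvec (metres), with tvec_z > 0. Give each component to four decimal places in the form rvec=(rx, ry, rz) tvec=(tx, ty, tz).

rvec=(0.5110, -0.4817, 0.1749) tvec=(0.0644, -0.1049, 0.4797)

Intrinsics K: fx=596.1, fy=492.2, cx=326.4, cy=256.8
Marker side s = 0.167 m; corners in marker frame (Z=0):
  M0 = (-0.0835, +0.0835, 0)
  M1 = (+0.0835, +0.0835, 0)
  M2 = (+0.0835, -0.0835, 0)
  M3 = (-0.0835, -0.0835, 0)
Detected image corners:
  c0 = (286.511780, 218.835074) px
  c1 = (448.934225, 230.602068) px
  c2 = (524.088028, 80.729354) px
  c3 = (347.989142, 36.899124) px
Planar DLT: solve 8×8 A·h = b for H (H[2,2]=1):
  H  [+1415.59695 -54.57115 +406.46373]
  H  [+302.22307 +1111.62874 +149.10567]
  H  [+1.00802 +0.89069 +1.00000]
B = K⁻¹H; ‖b₁‖=2.084830, ‖b₂‖=2.084830; λ = 2/(‖b₁‖+‖b₂‖) = 0.479655, sign → tz>0 ⇒ λ=+0.479655
r₁ = λ·B[:,0] = (+0.87432,+0.04226,+0.48350); r₂ = λ·B[:,1] = (-0.27784,+0.86040,+0.42722)
r₃ = r₁×r₂ = (-0.39795,-0.50787,+0.76401); SVD([r₁ r₂ r₃]) → R = UVᵀ:
  R  [+0.87432 -0.27784 -0.39795]
  R  [+0.04226 +0.86040 -0.50787]
  R  [+0.48350 +0.42722 +0.76401]
t = (+0.06442, -0.10495, +0.47966) m
tr R = 2.498724; θ = arccos((tr R − 1)/2) = 0.723698 rad = 41.465°
axis k = ((R−Rᵀ)₃₂, (R−Rᵀ)₁₃, (R−Rᵀ)₂₁) / (2 sinθ) = (+0.706092, -0.665591, +0.241708)
rvec = θ·k = (+0.510997, -0.481687, +0.174923)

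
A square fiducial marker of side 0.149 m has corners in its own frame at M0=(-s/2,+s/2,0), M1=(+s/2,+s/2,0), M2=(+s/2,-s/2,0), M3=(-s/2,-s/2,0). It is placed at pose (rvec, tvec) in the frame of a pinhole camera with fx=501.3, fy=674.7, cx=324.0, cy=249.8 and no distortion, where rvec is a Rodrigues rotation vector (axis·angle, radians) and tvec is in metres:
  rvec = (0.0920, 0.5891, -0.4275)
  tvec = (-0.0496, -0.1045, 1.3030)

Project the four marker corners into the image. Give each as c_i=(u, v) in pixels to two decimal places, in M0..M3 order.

Intrinsics K: fx=501.3, fy=674.7, cx=324.0, cy=249.8
Marker side s = 0.149 m; corners in marker frame (Z=0):
  M0 = (-0.0745, +0.0745, 0)
  M1 = (+0.0745, +0.0745, 0)
  M2 = (+0.0745, -0.0745, 0)
  M3 = (-0.0745, -0.0745, 0)
rvec = (0.0920, 0.5891, -0.4275), |rvec| = θ = 0.73366 rad = 42.036°
Rodrigues: sinθ=0.66959, 1−cosθ=0.25727; R = I + sinθ·[k]× + (1−cosθ)·[k]×²:
    [+0.74677 +0.41607 +0.51886]
    [-0.36426 +0.90860 -0.20434]
    [-0.55645 -0.03641 +0.83008]
t = (-0.0496, -0.1045, 1.3030) m
M0: Pc = R·M0+t = (-0.07424, -0.00967, +1.34174); u = 501.3·(-0.07424)/1.34174 + 324.0 = 296.2636, v = 674.7·(-0.00967)/1.34174 + 249.8 = 244.9366
M1: Pc = R·M1+t = (+0.03703, -0.06395, +1.25883); u = 501.3·(+0.03703)/1.25883 + 324.0 = 338.7471, v = 674.7·(-0.06395)/1.25883 + 249.8 = 215.5263
M2: Pc = R·M2+t = (-0.02496, -0.19933, +1.26426); u = 501.3·(-0.02496)/1.26426 + 324.0 = 314.1018, v = 674.7·(-0.19933)/1.26426 + 249.8 = 143.4237
M3: Pc = R·M3+t = (-0.13623, -0.14505, +1.34717); u = 501.3·(-0.13623)/1.34717 + 324.0 = 273.3062, v = 674.7·(-0.14505)/1.34717 + 249.8 = 177.1532

c0=(296.26, 244.94) c1=(338.75, 215.53) c2=(314.10, 143.42) c3=(273.31, 177.15)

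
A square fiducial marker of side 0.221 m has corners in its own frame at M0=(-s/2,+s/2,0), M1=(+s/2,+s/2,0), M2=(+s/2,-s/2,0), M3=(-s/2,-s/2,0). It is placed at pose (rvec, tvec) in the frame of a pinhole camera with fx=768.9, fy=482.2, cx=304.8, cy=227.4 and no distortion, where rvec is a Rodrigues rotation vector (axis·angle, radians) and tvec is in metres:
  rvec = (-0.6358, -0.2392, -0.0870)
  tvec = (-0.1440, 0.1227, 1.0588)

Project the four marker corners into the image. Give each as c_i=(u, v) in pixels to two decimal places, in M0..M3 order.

Intrinsics K: fx=768.9, fy=482.2, cx=304.8, cy=227.4
Marker side s = 0.221 m; corners in marker frame (Z=0):
  M0 = (-0.1105, +0.1105, 0)
  M1 = (+0.1105, +0.1105, 0)
  M2 = (+0.1105, -0.1105, 0)
  M3 = (-0.1105, -0.1105, 0)
rvec = (-0.6358, -0.2392, -0.0870), |rvec| = θ = 0.68486 rad = 39.239°
Rodrigues: sinθ=0.63256, 1−cosθ=0.22549; R = I + sinθ·[k]× + (1−cosθ)·[k]×²:
    [+0.96885 +0.15347 -0.19434]
    [-0.00724 +0.80202 +0.59726]
    [+0.24753 -0.57725 +0.77815]
t = (-0.1440, 0.1227, 1.0588) m
M0: Pc = R·M0+t = (-0.23410, +0.21212, +0.96766); u = 768.9·(-0.23410)/0.96766 + 304.8 = 118.7855, v = 482.2·(+0.21212)/0.96766 + 227.4 = 333.1040
M1: Pc = R·M1+t = (-0.01998, +0.21052, +1.02237); u = 768.9·(-0.01998)/1.02237 + 304.8 = 289.7712, v = 482.2·(+0.21052)/1.02237 + 227.4 = 326.6933
M2: Pc = R·M2+t = (-0.05390, +0.03328, +1.14994); u = 768.9·(-0.05390)/1.14994 + 304.8 = 268.7598, v = 482.2·(+0.03328)/1.14994 + 227.4 = 241.3539
M3: Pc = R·M3+t = (-0.26802, +0.03488, +1.09523); u = 768.9·(-0.26802)/1.09523 + 304.8 = 116.6408, v = 482.2·(+0.03488)/1.09523 + 227.4 = 242.7554

c0=(118.79, 333.10) c1=(289.77, 326.69) c2=(268.76, 241.35) c3=(116.64, 242.76)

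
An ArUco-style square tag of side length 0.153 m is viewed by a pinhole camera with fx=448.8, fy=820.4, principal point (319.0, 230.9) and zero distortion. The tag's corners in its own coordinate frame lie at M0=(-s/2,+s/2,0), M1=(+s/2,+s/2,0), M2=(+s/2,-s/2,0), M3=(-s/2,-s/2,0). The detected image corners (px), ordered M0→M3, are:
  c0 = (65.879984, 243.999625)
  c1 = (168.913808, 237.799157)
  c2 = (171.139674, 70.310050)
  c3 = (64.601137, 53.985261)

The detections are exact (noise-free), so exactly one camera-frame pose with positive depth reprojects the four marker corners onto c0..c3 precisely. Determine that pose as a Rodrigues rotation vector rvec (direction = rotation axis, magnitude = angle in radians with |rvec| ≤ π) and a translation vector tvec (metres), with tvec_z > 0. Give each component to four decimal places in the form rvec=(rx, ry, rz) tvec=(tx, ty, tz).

Intrinsics K: fx=448.8, fy=820.4, cx=319.0, cy=230.9
Marker side s = 0.153 m; corners in marker frame (Z=0):
  M0 = (-0.0765, +0.0765, 0)
  M1 = (+0.0765, +0.0765, 0)
  M2 = (+0.0765, -0.0765, 0)
  M3 = (-0.0765, -0.0765, 0)
Detected image corners:
  c0 = (65.879984, 243.999625) px
  c1 = (168.913808, 237.799157) px
  c2 = (171.139674, 70.310050) px
  c3 = (64.601137, 53.985261) px
Planar DLT: solve 8×8 A·h = b for H (H[2,2]=1):
  H  [+780.82737 +22.33863 +120.90553]
  H  [+155.67844 +1197.39257 +153.20168]
  H  [+0.81733 +0.22230 +1.00000]
B = K⁻¹H; ‖b₁‖=1.418669, ‖b₂‖=1.418669; λ = 2/(‖b₁‖+‖b₂‖) = 0.704886, sign → tz>0 ⇒ λ=+0.704886
r₁ = λ·B[:,0] = (+0.81687,-0.02839,+0.57612); r₂ = λ·B[:,1] = (-0.07629,+0.98470,+0.15669)
r₃ = r₁×r₂ = (-0.57175,-0.17195,+0.80220); SVD([r₁ r₂ r₃]) → R = UVᵀ:
  R  [+0.81687 -0.07629 -0.57175]
  R  [-0.02839 +0.98470 -0.17195]
  R  [+0.57612 +0.15669 +0.80220]
t = (-0.31113, -0.06676, +0.70489) m
tr R = 2.603770; θ = arccos((tr R − 1)/2) = 0.640353 rad = 36.690°
axis k = ((R−Rᵀ)₃₂, (R−Rᵀ)₁₃, (R−Rᵀ)₂₁) / (2 sinθ) = (+0.275027, -0.960601, +0.040086)
rvec = θ·k = (+0.176114, -0.615124, +0.025669)

rvec=(0.1761, -0.6151, 0.0257) tvec=(-0.3111, -0.0668, 0.7049)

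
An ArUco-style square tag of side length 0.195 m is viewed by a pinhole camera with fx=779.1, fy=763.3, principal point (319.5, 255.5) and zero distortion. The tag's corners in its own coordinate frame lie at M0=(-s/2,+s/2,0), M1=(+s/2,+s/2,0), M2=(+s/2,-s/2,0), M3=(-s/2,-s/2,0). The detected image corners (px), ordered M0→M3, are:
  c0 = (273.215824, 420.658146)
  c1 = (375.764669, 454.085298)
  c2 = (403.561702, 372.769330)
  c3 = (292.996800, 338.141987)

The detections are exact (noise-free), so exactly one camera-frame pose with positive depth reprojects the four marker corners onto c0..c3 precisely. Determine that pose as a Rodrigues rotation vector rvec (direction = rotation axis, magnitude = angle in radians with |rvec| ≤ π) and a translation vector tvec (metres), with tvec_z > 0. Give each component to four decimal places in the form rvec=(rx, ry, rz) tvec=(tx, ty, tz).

Intrinsics K: fx=779.1, fy=763.3, cx=319.5, cy=255.5
Marker side s = 0.195 m; corners in marker frame (Z=0):
  M0 = (-0.0975, +0.0975, 0)
  M1 = (+0.0975, +0.0975, 0)
  M2 = (+0.0975, -0.0975, 0)
  M3 = (-0.0975, -0.0975, 0)
Detected image corners:
  c0 = (273.215824, 420.658146) px
  c1 = (375.764669, 454.085298) px
  c2 = (403.561702, 372.769330) px
  c3 = (292.996800, 338.141987) px
Planar DLT: solve 8×8 A·h = b for H (H[2,2]=1):
  H  [+519.50543 +2.08361 +335.55289]
  H  [+143.51056 +566.14251 +397.75563]
  H  [-0.07789 +0.36839 +1.00000]
B = K⁻¹H; ‖b₁‖=0.734945, ‖b₂‖=0.734945; λ = 2/(‖b₁‖+‖b₂‖) = 1.360646, sign → tz>0 ⇒ λ=+1.360646
r₁ = λ·B[:,0] = (+0.95074,+0.29130,-0.10598); r₂ = λ·B[:,1] = (-0.20192,+0.84141,+0.50125)
r₃ = r₁×r₂ = (+0.23519,-0.45516,+0.85878); SVD([r₁ r₂ r₃]) → R = UVᵀ:
  R  [+0.95074 -0.20192 +0.23519]
  R  [+0.29130 +0.84141 -0.45516]
  R  [-0.10598 +0.50125 +0.85878]
t = (+0.02804, +0.25358, +1.36065) m
tr R = 2.650939; θ = arccos((tr R − 1)/2) = 0.599763 rad = 34.364°
axis k = ((R−Rᵀ)₃₂, (R−Rᵀ)₁₃, (R−Rᵀ)₂₁) / (2 sinθ) = (+0.847219, +0.302219, +0.436902)
rvec = θ·k = (+0.508130, +0.181260, +0.262037)

rvec=(0.5081, 0.1813, 0.2620) tvec=(0.0280, 0.2536, 1.3606)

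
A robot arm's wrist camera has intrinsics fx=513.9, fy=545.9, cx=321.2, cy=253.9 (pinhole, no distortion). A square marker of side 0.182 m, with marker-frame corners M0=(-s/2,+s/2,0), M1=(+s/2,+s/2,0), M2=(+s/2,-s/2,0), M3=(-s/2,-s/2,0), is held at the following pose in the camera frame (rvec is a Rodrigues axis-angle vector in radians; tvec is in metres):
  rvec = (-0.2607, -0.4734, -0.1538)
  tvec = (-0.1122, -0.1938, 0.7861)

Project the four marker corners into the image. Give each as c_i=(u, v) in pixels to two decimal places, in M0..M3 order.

c0=(198.10, 179.23) c1=(312.67, 176.57) c2=(290.34, 68.15) c3=(179.06, 58.56)

Intrinsics K: fx=513.9, fy=545.9, cx=321.2, cy=253.9
Marker side s = 0.182 m; corners in marker frame (Z=0):
  M0 = (-0.0910, +0.0910, 0)
  M1 = (+0.0910, +0.0910, 0)
  M2 = (+0.0910, -0.0910, 0)
  M3 = (-0.0910, -0.0910, 0)
rvec = (-0.2607, -0.4734, -0.1538), |rvec| = θ = 0.56190 rad = 32.194°
Rodrigues: sinθ=0.53279, 1−cosθ=0.15375; R = I + sinθ·[k]× + (1−cosθ)·[k]×²:
    [+0.87934 +0.20593 -0.42935]
    [-0.08573 +0.95538 +0.28265]
    [+0.46841 -0.21174 +0.85777]
t = (-0.1122, -0.1938, 0.7861) m
M0: Pc = R·M0+t = (-0.17348, -0.09906, +0.72421); u = 513.9·(-0.17348)/0.72421 + 321.2 = 198.0977, v = 545.9·(-0.09906)/0.72421 + 253.9 = 179.2307
M1: Pc = R·M1+t = (-0.01344, -0.11466, +0.80946); u = 513.9·(-0.01344)/0.80946 + 321.2 = 312.6676, v = 545.9·(-0.11466)/0.80946 + 253.9 = 176.5717
M2: Pc = R·M2+t = (-0.05092, -0.28854, +0.84799); u = 513.9·(-0.05092)/0.84799 + 321.2 = 290.3417, v = 545.9·(-0.28854)/0.84799 + 253.9 = 68.1499
M3: Pc = R·M3+t = (-0.21096, -0.27294, +0.76274); u = 513.9·(-0.21096)/0.76274 + 321.2 = 179.0650, v = 545.9·(-0.27294)/0.76274 + 253.9 = 58.5565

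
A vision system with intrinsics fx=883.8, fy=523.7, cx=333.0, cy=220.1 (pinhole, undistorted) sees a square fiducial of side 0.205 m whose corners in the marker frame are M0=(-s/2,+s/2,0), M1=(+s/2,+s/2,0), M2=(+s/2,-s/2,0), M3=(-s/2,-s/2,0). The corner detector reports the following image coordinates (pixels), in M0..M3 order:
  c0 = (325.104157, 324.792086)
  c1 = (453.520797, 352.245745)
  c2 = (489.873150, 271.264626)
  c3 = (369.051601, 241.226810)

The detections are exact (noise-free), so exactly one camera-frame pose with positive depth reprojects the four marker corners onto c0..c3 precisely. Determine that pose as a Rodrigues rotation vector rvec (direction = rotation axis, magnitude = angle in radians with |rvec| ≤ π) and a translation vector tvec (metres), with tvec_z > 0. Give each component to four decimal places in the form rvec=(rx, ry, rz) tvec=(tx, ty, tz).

Intrinsics K: fx=883.8, fy=523.7, cx=333.0, cy=220.1
Marker side s = 0.205 m; corners in marker frame (Z=0):
  M0 = (-0.1025, +0.1025, 0)
  M1 = (+0.1025, +0.1025, 0)
  M2 = (+0.1025, -0.1025, 0)
  M3 = (-0.1025, -0.1025, 0)
Detected image corners:
  c0 = (325.104157, 324.792086) px
  c1 = (453.520797, 352.245745) px
  c2 = (489.873150, 271.264626) px
  c3 = (369.051601, 241.226810) px
Planar DLT: solve 8×8 A·h = b for H (H[2,2]=1):
  H  [+702.07588 -286.64653 +411.32182]
  H  [+209.08601 +334.91163 +296.78310]
  H  [+0.23108 -0.22285 +1.00000]
B = K⁻¹H; ‖b₁‖=0.803105, ‖b₂‖=0.803105; λ = 2/(‖b₁‖+‖b₂‖) = 1.245168, sign → tz>0 ⇒ λ=+1.245168
r₁ = λ·B[:,0] = (+0.88073,+0.37620,+0.28773); r₂ = λ·B[:,1] = (-0.29930,+0.91292,-0.27749)
r₃ = r₁×r₂ = (-0.36707,+0.15827,+0.91663); SVD([r₁ r₂ r₃]) → R = UVᵀ:
  R  [+0.88073 -0.29930 -0.36707]
  R  [+0.37620 +0.91292 +0.15827]
  R  [+0.28773 -0.27749 +0.91663]
t = (+0.11035, +0.18232, +1.24517) m
tr R = 2.710278; θ = arccos((tr R − 1)/2) = 0.544978 rad = 31.225°
axis k = ((R−Rᵀ)₃₂, (R−Rᵀ)₁₃, (R−Rᵀ)₂₁) / (2 sinθ) = (-0.420292, -0.631560, +0.651526)
rvec = θ·k = (-0.229050, -0.344186, +0.355067)

rvec=(-0.2290, -0.3442, 0.3551) tvec=(0.1103, 0.1823, 1.2452)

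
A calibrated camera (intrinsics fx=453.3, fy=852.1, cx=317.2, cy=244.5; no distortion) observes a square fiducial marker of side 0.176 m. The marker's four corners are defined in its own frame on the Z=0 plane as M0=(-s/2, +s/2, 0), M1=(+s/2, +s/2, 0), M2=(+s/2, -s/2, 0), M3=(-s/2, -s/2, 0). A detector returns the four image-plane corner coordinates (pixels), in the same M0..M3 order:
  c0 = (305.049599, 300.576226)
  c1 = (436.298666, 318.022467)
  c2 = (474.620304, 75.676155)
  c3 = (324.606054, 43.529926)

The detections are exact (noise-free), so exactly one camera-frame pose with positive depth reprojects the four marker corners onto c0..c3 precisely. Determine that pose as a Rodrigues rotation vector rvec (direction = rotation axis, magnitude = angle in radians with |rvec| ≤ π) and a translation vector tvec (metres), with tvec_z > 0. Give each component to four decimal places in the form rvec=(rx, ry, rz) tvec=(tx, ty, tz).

Intrinsics K: fx=453.3, fy=852.1, cx=317.2, cy=244.5
Marker side s = 0.176 m; corners in marker frame (Z=0):
  M0 = (-0.0880, +0.0880, 0)
  M1 = (+0.0880, +0.0880, 0)
  M2 = (+0.0880, -0.0880, 0)
  M3 = (-0.0880, -0.0880, 0)
Detected image corners:
  c0 = (305.049599, 300.576226) px
  c1 = (436.298666, 318.022467) px
  c2 = (474.620304, 75.676155) px
  c3 = (324.606054, 43.529926) px
Planar DLT: solve 8×8 A·h = b for H (H[2,2]=1):
  H  [+893.07472 +146.51188 +385.68353]
  H  [+184.76318 +1567.27931 +193.63218]
  H  [+0.25402 +0.81042 +1.00000]
B = K⁻¹H; ‖b₁‖=1.816036, ‖b₂‖=1.816036; λ = 2/(‖b₁‖+‖b₂‖) = 0.550650, sign → tz>0 ⇒ λ=+0.550650
r₁ = λ·B[:,0] = (+0.98699,+0.07926,+0.13987); r₂ = λ·B[:,1] = (-0.13430,+0.88477,+0.44626)
r₃ = r₁×r₂ = (-0.08838,-0.45924,+0.88390); SVD([r₁ r₂ r₃]) → R = UVᵀ:
  R  [+0.98699 -0.13430 -0.08838]
  R  [+0.07926 +0.88477 -0.45924]
  R  [+0.13987 +0.44626 +0.88390]
t = (+0.08319, -0.03287, +0.55065) m
tr R = 2.755665; θ = arccos((tr R − 1)/2) = 0.499479 rad = 28.618°
axis k = ((R−Rᵀ)₃₂, (R−Rᵀ)₁₃, (R−Rᵀ)₂₁) / (2 sinθ) = (+0.945262, -0.238282, +0.222939)
rvec = θ·k = (+0.472138, -0.119017, +0.111353)

rvec=(0.4721, -0.1190, 0.1114) tvec=(0.0832, -0.0329, 0.5506)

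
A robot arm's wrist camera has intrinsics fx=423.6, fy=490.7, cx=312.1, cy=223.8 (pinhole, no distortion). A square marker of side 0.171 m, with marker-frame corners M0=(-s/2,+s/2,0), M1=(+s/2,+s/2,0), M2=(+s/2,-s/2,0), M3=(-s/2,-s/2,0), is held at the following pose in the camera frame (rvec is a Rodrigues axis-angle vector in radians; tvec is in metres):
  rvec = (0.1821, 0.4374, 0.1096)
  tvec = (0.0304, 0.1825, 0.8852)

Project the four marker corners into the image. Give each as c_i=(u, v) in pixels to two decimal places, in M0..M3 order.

c0=(288.49, 356.65) c1=(361.79, 381.38) c2=(369.58, 289.32) c3=(292.92, 270.81)

Intrinsics K: fx=423.6, fy=490.7, cx=312.1, cy=223.8
Marker side s = 0.171 m; corners in marker frame (Z=0):
  M0 = (-0.0855, +0.0855, 0)
  M1 = (+0.0855, +0.0855, 0)
  M2 = (+0.0855, -0.0855, 0)
  M3 = (-0.0855, -0.0855, 0)
rvec = (0.1821, 0.4374, 0.1096), |rvec| = θ = 0.48630 rad = 27.863°
Rodrigues: sinθ=0.46736, 1−cosθ=0.11593; R = I + sinθ·[k]× + (1−cosθ)·[k]×²:
    [+0.90032 -0.06628 +0.43015]
    [+0.14438 +0.97786 -0.15151]
    [-0.41058 +0.19851 +0.88996]
t = (0.0304, 0.1825, 0.8852) m
M0: Pc = R·M0+t = (-0.05224, +0.25376, +0.93728); u = 423.6·(-0.05224)/0.93728 + 312.1 = 288.4881, v = 490.7·(+0.25376)/0.93728 + 223.8 = 356.6542
M1: Pc = R·M1+t = (+0.10171, +0.27845, +0.86707); u = 423.6·(+0.10171)/0.86707 + 312.1 = 361.7898, v = 490.7·(+0.27845)/0.86707 + 223.8 = 381.3838
M2: Pc = R·M2+t = (+0.11304, +0.11124, +0.83312); u = 423.6·(+0.11304)/0.83312 + 312.1 = 369.5775, v = 490.7·(+0.11124)/0.83312 + 223.8 = 289.3177
M3: Pc = R·M3+t = (-0.04091, +0.08655, +0.90333); u = 423.6·(-0.04091)/0.90333 + 312.1 = 292.9159, v = 490.7·(+0.08655)/0.90333 + 223.8 = 270.8144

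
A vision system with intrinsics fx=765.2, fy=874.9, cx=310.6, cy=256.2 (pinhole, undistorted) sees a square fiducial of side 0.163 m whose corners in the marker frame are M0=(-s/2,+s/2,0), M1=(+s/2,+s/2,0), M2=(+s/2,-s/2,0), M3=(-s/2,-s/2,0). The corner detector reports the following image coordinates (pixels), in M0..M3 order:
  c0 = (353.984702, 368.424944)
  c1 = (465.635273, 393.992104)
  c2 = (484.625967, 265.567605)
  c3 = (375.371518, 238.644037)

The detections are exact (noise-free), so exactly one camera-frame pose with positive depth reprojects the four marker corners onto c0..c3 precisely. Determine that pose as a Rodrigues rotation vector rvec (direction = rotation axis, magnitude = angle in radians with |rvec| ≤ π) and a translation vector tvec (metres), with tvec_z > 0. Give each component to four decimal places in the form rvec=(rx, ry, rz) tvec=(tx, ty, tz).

Intrinsics K: fx=765.2, fy=874.9, cx=310.6, cy=256.2
Marker side s = 0.163 m; corners in marker frame (Z=0):
  M0 = (-0.0815, +0.0815, 0)
  M1 = (+0.0815, +0.0815, 0)
  M2 = (+0.0815, -0.0815, 0)
  M3 = (-0.0815, -0.0815, 0)
Detected image corners:
  c0 = (353.984702, 368.424944) px
  c1 = (465.635273, 393.992104) px
  c2 = (484.625967, 265.567605) px
  c3 = (375.371518, 238.644037) px
Planar DLT: solve 8×8 A·h = b for H (H[2,2]=1):
  H  [+714.60253 -172.91760 +420.39772]
  H  [+188.99409 +754.97419 +316.13621]
  H  [+0.08823 -0.11696 +1.00000]
B = K⁻¹H; ‖b₁‖=0.922209, ‖b₂‖=0.922209; λ = 2/(‖b₁‖+‖b₂‖) = 1.084353, sign → tz>0 ⇒ λ=+1.084353
r₁ = λ·B[:,0] = (+0.97382,+0.20622,+0.09568); r₂ = λ·B[:,1] = (-0.19356,+0.97286,-0.12683)
r₃ = r₁×r₂ = (-0.11923,+0.10499,+0.98730); SVD([r₁ r₂ r₃]) → R = UVᵀ:
  R  [+0.97382 -0.19356 -0.11923]
  R  [+0.20622 +0.97286 +0.10499]
  R  [+0.09568 -0.12683 +0.98730]
t = (+0.15559, +0.07429, +1.08435) m
tr R = 2.933972; θ = arccos((tr R − 1)/2) = 0.257671 rad = 14.763°
axis k = ((R−Rᵀ)₃₂, (R−Rᵀ)₁₃, (R−Rᵀ)₂₁) / (2 sinθ) = (-0.454849, -0.421678, +0.784410)
rvec = θ·k = (-0.117201, -0.108654, +0.202119)

rvec=(-0.1172, -0.1087, 0.2021) tvec=(0.1556, 0.0743, 1.0844)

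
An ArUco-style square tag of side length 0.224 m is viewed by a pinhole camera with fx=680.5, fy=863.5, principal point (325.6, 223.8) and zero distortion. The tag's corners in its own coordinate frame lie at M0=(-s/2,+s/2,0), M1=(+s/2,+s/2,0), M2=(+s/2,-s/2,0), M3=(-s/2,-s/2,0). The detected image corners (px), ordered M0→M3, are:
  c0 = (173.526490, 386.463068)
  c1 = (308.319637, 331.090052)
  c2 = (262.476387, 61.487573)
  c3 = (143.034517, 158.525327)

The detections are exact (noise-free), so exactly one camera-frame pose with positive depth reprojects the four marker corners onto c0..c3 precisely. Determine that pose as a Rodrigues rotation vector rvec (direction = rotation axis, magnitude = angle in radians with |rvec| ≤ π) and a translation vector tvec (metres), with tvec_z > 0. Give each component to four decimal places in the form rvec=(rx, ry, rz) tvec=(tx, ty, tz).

Intrinsics K: fx=680.5, fy=863.5, cx=325.6, cy=223.8
Marker side s = 0.224 m; corners in marker frame (Z=0):
  M0 = (-0.1120, +0.1120, 0)
  M1 = (+0.1120, +0.1120, 0)
  M2 = (+0.1120, -0.1120, 0)
  M3 = (-0.1120, -0.1120, 0)
Detected image corners:
  c0 = (173.526490, 386.463068) px
  c1 = (308.319637, 331.090052) px
  c2 = (262.476387, 61.487573) px
  c3 = (143.034517, 158.525327) px
Planar DLT: solve 8×8 A·h = b for H (H[2,2]=1):
  H  [+380.93581 +103.26473 +215.27261]
  H  [-539.14418 +1034.33859 +233.94499]
  H  [-0.83595 -0.28813 +1.00000]
B = K⁻¹H; ‖b₁‖=1.336488, ‖b₂‖=1.336488; λ = 2/(‖b₁‖+‖b₂‖) = 0.748230, sign → tz>0 ⇒ λ=+0.748230
r₁ = λ·B[:,0] = (+0.71813,-0.30506,-0.62549); r₂ = λ·B[:,1] = (+0.21669,+0.95214,-0.21559)
r₃ = r₁×r₂ = (+0.66131,+0.01928,+0.74986); SVD([r₁ r₂ r₃]) → R = UVᵀ:
  R  [+0.71813 +0.21669 +0.66131]
  R  [-0.30506 +0.95214 +0.01928]
  R  [-0.62549 -0.21559 +0.74986]
t = (-0.12131, +0.00879, +0.74823) m
tr R = 2.420125; θ = arccos((tr R − 1)/2) = 0.781209 rad = 44.760°
axis k = ((R−Rᵀ)₃₂, (R−Rᵀ)₁₃, (R−Rᵀ)₂₁) / (2 sinθ) = (-0.166775, +0.913741, -0.370492)
rvec = θ·k = (-0.130286, +0.713822, -0.289432)

rvec=(-0.1303, 0.7138, -0.2894) tvec=(-0.1213, 0.0088, 0.7482)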